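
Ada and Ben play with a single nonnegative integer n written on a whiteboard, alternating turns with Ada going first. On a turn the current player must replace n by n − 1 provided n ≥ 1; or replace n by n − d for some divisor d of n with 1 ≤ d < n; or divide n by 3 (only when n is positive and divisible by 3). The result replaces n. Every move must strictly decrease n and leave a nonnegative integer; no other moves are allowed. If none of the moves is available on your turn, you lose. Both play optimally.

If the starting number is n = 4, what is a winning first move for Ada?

Move to 2.

Use the standard recursion: the mover loses at a terminal position; elsewhere, the mover wins exactly when some move hands the opponent an L position.
n=0: no move → L
n=1: W (go to 0, an L position)
n=2: L (sole option 1(W) is W)
n=3: W (go to 2, an L position)
n=4: W (go to 2, an L position)
From 4, the L positions reachable in one move are: 2.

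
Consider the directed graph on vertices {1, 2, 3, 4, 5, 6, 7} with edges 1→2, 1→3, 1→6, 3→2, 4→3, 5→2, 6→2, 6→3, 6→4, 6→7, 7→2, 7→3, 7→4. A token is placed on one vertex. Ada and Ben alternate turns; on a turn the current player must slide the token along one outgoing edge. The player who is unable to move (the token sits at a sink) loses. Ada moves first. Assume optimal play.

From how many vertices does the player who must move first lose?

Build the W/L table. Terminal = L. A non-terminal position is W if it has a move to some L; otherwise it is L.
Every edge goes from a vertex to one that appears earlier in the order 2, 3, 4, 7, 6, 1, 5, so processing vertices in that order labels each vertex after all of its successors.
2: no outgoing edge → L
3: →2(L), so W
4: →3(W) only, which is W, so L
7: →4(L), so W
6: →4(L), so W
1: →2(L), so W
5: →2(L), so W
The L vertices are 2, 4; that is 2 in all.

2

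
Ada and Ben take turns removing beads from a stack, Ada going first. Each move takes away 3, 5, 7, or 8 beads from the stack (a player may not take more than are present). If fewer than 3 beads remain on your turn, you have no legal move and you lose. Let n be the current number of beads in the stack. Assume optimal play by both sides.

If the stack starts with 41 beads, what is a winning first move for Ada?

Build the W/L table. Terminal = L. A non-terminal position is W if it has a move to some L; otherwise it is L.
n=0: no move → L
n=1: no move → L
n=2: no move → L
n=3: reaches L-position 0 → W
n=4: reaches L-position 1 → W
n=5: reaches L-position 2 → W
n=6: reaches L-position 1 → W
n=7: reaches L-position 2 → W
n=8: reaches L-position 1 → W
n=9: reaches L-position 2 → W
n=10: reaches L-position 2 → W
n=11: only reaches 8(W), 6(W), 4(W), 3(W), all W → L
n=12: only reaches 9(W), 7(W), 5(W), 4(W), all W → L
n=13: only reaches 10(W), 8(W), 6(W), 5(W), all W → L
n=14: reaches L-position 11 → W
n=15: reaches L-position 12 → W
n=16: reaches L-position 13 → W
n=17: reaches L-position 12 → W
n=18: reaches L-position 13 → W
n=19: reaches L-position 12 → W
n=20: reaches L-position 13 → W
n=21: reaches L-position 13 → W
n=22: only reaches 19(W), 17(W), 15(W), 14(W), all W → L
n=23: only reaches 20(W), 18(W), 16(W), 15(W), all W → L
n=24: only reaches 21(W), 19(W), 17(W), 16(W), all W → L
n=25: reaches L-position 22 → W
n=26: reaches L-position 23 → W
n=27: reaches L-position 24 → W
n=28: reaches L-position 23 → W
n=29: reaches L-position 24 → W
n=30: reaches L-position 23 → W
n=31: reaches L-position 24 → W
n=32: reaches L-position 24 → W
n=33: only reaches 30(W), 28(W), 26(W), 25(W), all W → L
n=34: only reaches 31(W), 29(W), 27(W), 26(W), all W → L
n=35: only reaches 32(W), 30(W), 28(W), 27(W), all W → L
n=36: reaches L-position 33 → W
n=37: reaches L-position 34 → W
n=38: reaches L-position 35 → W
n=39: reaches L-position 34 → W
n=40: reaches L-position 35 → W
n=41: reaches L-position 34 → W
From 41, the L positions reachable in one move are: 34, 33. Any move reaching one of these is winning.

Remove 7, leaving 34.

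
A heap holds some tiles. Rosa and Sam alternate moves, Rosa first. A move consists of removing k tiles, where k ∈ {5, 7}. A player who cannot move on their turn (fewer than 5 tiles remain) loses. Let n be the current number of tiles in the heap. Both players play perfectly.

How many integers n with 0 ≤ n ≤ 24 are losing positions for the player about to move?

11

Label each position W (a win for the player to move) or L (a loss). A position with no legal move is L; any other position is W exactly when some move reaches an L, and L when every move reaches a W.
n=0: no move → L
n=1: no move → L
n=2: no move → L
n=3: no move → L
n=4: no move → L
n=5: W (go to 0, an L position)
n=6: W (go to 1, an L position)
n=7: W (go to 2, an L position)
n=8: W (go to 3, an L position)
n=9: W (go to 4, an L position)
n=10: W (go to 3, an L position)
n=11: W (go to 4, an L position)
n=12: L (options 7(W), 5(W) are all W)
n=13: L (options 8(W), 6(W) are all W)
n=14: L (options 9(W), 7(W) are all W)
n=15: L (options 10(W), 8(W) are all W)
n=16: L (options 11(W), 9(W) are all W)
n=17: W (go to 12, an L position)
n=18: W (go to 13, an L position)
n=19: W (go to 14, an L position)
n=20: W (go to 15, an L position)
n=21: W (go to 16, an L position)
n=22: W (go to 15, an L position)
n=23: W (go to 16, an L position)
n=24: L (options 19(W), 17(W) are all W)
L entries with 0 ≤ n ≤ 24: n = 0, 1, 2, 3, 4, 12, 13, 14, 15, 16, 24; that makes 11.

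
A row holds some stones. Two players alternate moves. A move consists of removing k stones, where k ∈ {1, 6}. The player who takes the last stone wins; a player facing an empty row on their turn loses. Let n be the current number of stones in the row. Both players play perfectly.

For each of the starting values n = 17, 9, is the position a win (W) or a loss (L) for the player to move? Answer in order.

17: W, 9: L

Label each position W (a win for the player to move) or L (a loss). A position with no legal move is L; any other position is W exactly when some move reaches an L, and L when every move reaches a W.
n=0: no move → L
n=1: →0(L), so W
n=2: →1(W) only, which is W, so L
n=3: →2(L), so W
n=4: →3(W) only, which is W, so L
n=5: →4(L), so W
n=6: →0(L), so W
n=7: →6(W), 1(W) — all W, so L
n=8: →7(L), so W
n=9: →8(W), 3(W) — all W, so L
n=10: →9(L), so W
n=11: →10(W), 5(W) — all W, so L
n=12: →11(L), so W
n=13: →7(L), so W
n=14: →13(W), 8(W) — all W, so L
n=15: →14(L), so W
n=16: →15(W), 10(W) — all W, so L
n=17: →16(L), so W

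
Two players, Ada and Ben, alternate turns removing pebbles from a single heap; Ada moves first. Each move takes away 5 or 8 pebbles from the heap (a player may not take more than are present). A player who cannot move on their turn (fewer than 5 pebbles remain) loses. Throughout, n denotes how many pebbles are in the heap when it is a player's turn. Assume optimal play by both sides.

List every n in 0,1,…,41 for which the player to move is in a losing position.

Work bottom-up. With no move the player to move loses. Otherwise the position is W if at least one move leads to an L position for the opponent, and L if every move leads to a W.
n=0: no move → L
n=1: no move → L
n=2: no move → L
n=3: no move → L
n=4: no move → L
n=5: →0(L), so W
n=6: →1(L), so W
n=7: →2(L), so W
n=8: →3(L), so W
n=9: →4(L), so W
n=10: →2(L), so W
n=11: →3(L), so W
n=12: →4(L), so W
n=13: →8(W), 5(W) — all W, so L
n=14: →9(W), 6(W) — all W, so L
n=15: →10(W), 7(W) — all W, so L
n=16: →11(W), 8(W) — all W, so L
n=17: →12(W), 9(W) — all W, so L
n=18: →13(L), so W
n=19: →14(L), so W
n=20: →15(L), so W
n=21: →16(L), so W
n=22: →17(L), so W
n=23: →15(L), so W
n=24: →16(L), so W
n=25: →17(L), so W
n=26: →21(W), 18(W) — all W, so L
n=27: →22(W), 19(W) — all W, so L
n=28: →23(W), 20(W) — all W, so L
n=29: →24(W), 21(W) — all W, so L
n=30: →25(W), 22(W) — all W, so L
n=31: →26(L), so W
n=32: →27(L), so W
n=33: →28(L), so W
n=34: →29(L), so W
n=35: →30(L), so W
n=36: →28(L), so W
n=37: →29(L), so W
n=38: →30(L), so W
n=39: →34(W), 31(W) — all W, so L
n=40: →35(W), 32(W) — all W, so L
n=41: →36(W), 33(W) — all W, so L
Reading off the rows marked L gives the requested list; there are 18 such values of n.

0, 1, 2, 3, 4, 13, 14, 15, 16, 17, 26, 27, 28, 29, 30, 39, 40, 41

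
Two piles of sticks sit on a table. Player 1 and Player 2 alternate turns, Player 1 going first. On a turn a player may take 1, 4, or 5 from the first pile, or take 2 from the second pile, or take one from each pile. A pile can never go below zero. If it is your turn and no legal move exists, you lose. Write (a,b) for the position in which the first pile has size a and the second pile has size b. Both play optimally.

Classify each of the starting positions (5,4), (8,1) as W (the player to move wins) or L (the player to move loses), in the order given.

Positions with no move are L. A position that does have a move is losing for the player to move precisely when every available move leads to a winning position for the opponent. Fill in the labels:
No move ever increases a pile, so every position that can arise here has a ≤ 8 and b ≤ 4; it is enough to label the cells with 0 ≤ a ≤ 8 and 0 ≤ b ≤ 4.
Every move lowers a or b (never raises either), so fill the grid row by row in increasing a, and left to right within a row: each cell's successors are then already labelled.
      b=0  b=1  b=2  b=3  b=4
a=0:    L    L    W    W    L
a=1:    W    W    W    L    W
a=2:    L    L    W    W    W
a=3:    W    W    W    L    L
a=4:    W    W    L    W    W
a=5:    W    W    W    W    W
a=6:    W    W    L    W    W
a=7:    W    W    W    W    W
a=8:    L    L    W    W    W
Cells with no legal move (terminal, hence L): (0,0), (0,1).
The remaining L cells, each justified by listing all of its moves:
(0,4): →(0,2)(W) only, which is W, so L
(1,3): →(0,3)(W), (1,1)(W), (0,2)(W) — all W, so L
(2,0): →(1,0)(W) only, which is W, so L
(2,1): →(1,1)(W), (1,0)(W) — all W, so L
(3,3): →(2,3)(W), (3,1)(W), (2,2)(W) — all W, so L
(3,4): →(2,4)(W), (3,2)(W), (2,3)(W) — all W, so L
(4,2): →(3,2)(W), (0,2)(W), (4,0)(W), (3,1)(W) — all W, so L
(6,2): →(5,2)(W), (2,2)(W), (1,2)(W), (6,0)(W), (5,1)(W) — all W, so L
(8,0): →(7,0)(W), (4,0)(W), (3,0)(W) — all W, so L
(8,1): →(7,1)(W), (4,1)(W), (3,1)(W), (7,0)(W) — all W, so L
Every other cell has at least one move into one of the L cells above, so it is W.
(5,4): the move to (0,4) reaches an L cell, so W
(8,1): one of the L cells justified above, so L

(5,4): W, (8,1): L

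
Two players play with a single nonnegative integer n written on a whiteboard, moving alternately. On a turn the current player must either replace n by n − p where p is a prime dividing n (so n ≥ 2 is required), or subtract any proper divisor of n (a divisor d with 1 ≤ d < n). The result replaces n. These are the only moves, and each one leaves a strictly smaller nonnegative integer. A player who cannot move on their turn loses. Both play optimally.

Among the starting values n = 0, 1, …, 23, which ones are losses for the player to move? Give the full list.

0, 1, 4, 9, 14, 20

Use the standard recursion: the mover loses at a terminal position; elsewhere, the mover wins exactly when some move hands the opponent an L position.
n=0: no move → L
n=1: no move → L
n=2: W (go to 0, an L position)
n=3: W (go to 0, an L position)
n=4: L (options 2(W), 3(W) are all W)
n=5: W (go to 0, an L position)
n=6: W (go to 4, an L position)
n=7: W (go to 0, an L position)
n=8: W (go to 4, an L position)
n=9: L (options 6(W), 8(W) are all W)
n=10: W (go to 9, an L position)
n=11: W (go to 0, an L position)
n=12: W (go to 9, an L position)
n=13: W (go to 0, an L position)
n=14: L (options 7(W), 12(W), 13(W) are all W)
n=15: W (go to 14, an L position)
n=16: W (go to 14, an L position)
n=17: W (go to 0, an L position)
n=18: W (go to 9, an L position)
n=19: W (go to 0, an L position)
n=20: L (options 10(W), 15(W), 16(W), 18(W), 19(W) are all W)
n=21: W (go to 14, an L position)
n=22: W (go to 20, an L position)
n=23: W (go to 0, an L position)
The losing starting values of n are exactly the entries labelled L in this table (6 of them).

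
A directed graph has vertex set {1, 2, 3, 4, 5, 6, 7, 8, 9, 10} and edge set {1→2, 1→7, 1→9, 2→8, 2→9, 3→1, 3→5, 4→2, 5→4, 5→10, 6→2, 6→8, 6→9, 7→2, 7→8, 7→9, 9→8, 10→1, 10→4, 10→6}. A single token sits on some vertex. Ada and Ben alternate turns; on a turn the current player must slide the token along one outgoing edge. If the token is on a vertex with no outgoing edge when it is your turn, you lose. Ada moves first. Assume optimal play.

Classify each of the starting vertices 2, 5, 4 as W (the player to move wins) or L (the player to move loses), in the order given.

Use the standard recursion: the mover loses at a terminal position; elsewhere, the mover wins exactly when some move hands the opponent an L position.
Every edge goes from a vertex to one that appears earlier in the order 8, 9, 2, 6, 7, 1, 4, 10, 5, 3, so processing vertices in that order labels each vertex after all of its successors.
8: no outgoing edge → L
9: W (go to 8, an L position)
2: W (go to 8, an L position)
6: W (go to 8, an L position)
7: W (go to 8, an L position)
1: L (options 7(W), 2(W), 9(W) are all W)
4: L (sole option 2(W) is W)
10: W (go to 4, an L position)
5: W (go to 4, an L position)
3: W (go to 1, an L position)

2: W, 5: W, 4: L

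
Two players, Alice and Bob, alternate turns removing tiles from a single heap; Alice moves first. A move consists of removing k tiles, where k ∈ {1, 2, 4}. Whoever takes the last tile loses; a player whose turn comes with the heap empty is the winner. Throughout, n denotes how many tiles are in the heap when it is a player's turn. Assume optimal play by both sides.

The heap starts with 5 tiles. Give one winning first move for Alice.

Remove 1, leaving 4.

Use the standard recursion: the mover wins at a terminal position; elsewhere, the mover wins exactly when some move hands the opponent an L position.
n=0: no move; the opponent has just taken the last tile and therefore loses → W
n=1: L (sole option 0(W) is W)
n=2: W (go to 1, an L position)
n=3: W (go to 1, an L position)
n=4: L (options 3(W), 2(W), 0(W) are all W)
n=5: W (go to 4, an L position)
From 5, the L positions reachable in one move are: 4, 1. Any move reaching one of these is winning.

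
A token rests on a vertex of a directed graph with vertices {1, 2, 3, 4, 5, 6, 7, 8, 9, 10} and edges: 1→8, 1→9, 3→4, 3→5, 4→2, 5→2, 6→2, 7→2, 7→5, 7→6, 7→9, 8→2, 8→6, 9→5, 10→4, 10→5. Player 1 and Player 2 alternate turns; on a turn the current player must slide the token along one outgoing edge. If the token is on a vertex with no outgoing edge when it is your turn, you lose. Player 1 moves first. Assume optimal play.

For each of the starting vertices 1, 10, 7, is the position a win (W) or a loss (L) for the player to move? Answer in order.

1: W, 10: L, 7: W

Positions with no move are L. A position that does have a move is losing for the player to move precisely when every available move leads to a winning position for the opponent. Fill in the labels:
Every edge goes from a vertex to one that appears earlier in the order 2, 5, 6, 4, 9, 8, 7, 3, 1, 10, so processing vertices in that order labels each vertex after all of its successors.
2: no outgoing edge → L
5: →2(L), so W
6: →2(L), so W
4: →2(L), so W
9: →5(W) only, which is W, so L
8: →2(L), so W
7: →9(L), so W
3: →4(W), 5(W) — all W, so L
1: →9(L), so W
10: →4(W), 5(W) — all W, so L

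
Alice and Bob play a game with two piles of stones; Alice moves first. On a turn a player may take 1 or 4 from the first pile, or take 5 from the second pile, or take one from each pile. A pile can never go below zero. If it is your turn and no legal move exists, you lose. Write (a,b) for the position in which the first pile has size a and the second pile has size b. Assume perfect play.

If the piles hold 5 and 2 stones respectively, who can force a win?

Build the W/L table. Terminal = L. A non-terminal position is W if it has a move to some L; otherwise it is L.
No move ever increases a pile, so every position that can arise here has a ≤ 5 and b ≤ 2; it is enough to label the cells with 0 ≤ a ≤ 5 and 0 ≤ b ≤ 2.
Every move lowers a or b (never raises either), so fill the grid row by row in increasing a, and left to right within a row: each cell's successors are then already labelled.
      b=0  b=1  b=2
a=0:    L    L    L
a=1:    W    W    W
a=2:    L    L    L
a=3:    W    W    W
a=4:    W    W    W
a=5:    L    L    L
Cells with no legal move (terminal, hence L): (0,0), (0,1), (0,2).
The remaining L cells, each justified by listing all of its moves:
(2,0): L (sole option (1,0)(W) is W)
(2,1): L (options (1,1)(W), (1,0)(W) are all W)
(2,2): L (options (1,2)(W), (1,1)(W) are all W)
(5,0): L (options (4,0)(W), (1,0)(W) are all W)
(5,1): L (options (4,1)(W), (1,1)(W), (4,0)(W) are all W)
(5,2): L (options (4,2)(W), (1,2)(W), (4,1)(W) are all W)
Every other cell has at least one move into one of the L cells above, so it is W.
Every move from (5,2) reaches a W position, so the mover loses.

Bob wins.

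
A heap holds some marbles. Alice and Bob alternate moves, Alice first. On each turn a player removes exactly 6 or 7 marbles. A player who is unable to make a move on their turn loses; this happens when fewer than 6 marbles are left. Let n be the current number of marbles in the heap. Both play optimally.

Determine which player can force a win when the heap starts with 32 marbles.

Alice wins.

Positions with no move are L. A position that does have a move is losing for the player to move precisely when every available move leads to a winning position for the opponent. Fill in the labels:
n=0: no move → L
n=1: no move → L
n=2: no move → L
n=3: no move → L
n=4: no move → L
n=5: no move → L
n=6: reaches L-position 0 → W
n=7: reaches L-position 1 → W
n=8: reaches L-position 2 → W
n=9: reaches L-position 3 → W
n=10: reaches L-position 4 → W
n=11: reaches L-position 5 → W
n=12: reaches L-position 5 → W
n=13: only reaches 7(W), 6(W), all W → L
n=14: only reaches 8(W), 7(W), all W → L
n=15: only reaches 9(W), 8(W), all W → L
n=16: only reaches 10(W), 9(W), all W → L
n=17: only reaches 11(W), 10(W), all W → L
n=18: only reaches 12(W), 11(W), all W → L
n=19: reaches L-position 13 → W
n=20: reaches L-position 14 → W
n=21: reaches L-position 15 → W
n=22: reaches L-position 16 → W
n=23: reaches L-position 17 → W
n=24: reaches L-position 18 → W
n=25: reaches L-position 18 → W
n=26: only reaches 20(W), 19(W), all W → L
n=27: only reaches 21(W), 20(W), all W → L
n=28: only reaches 22(W), 21(W), all W → L
n=29: only reaches 23(W), 22(W), all W → L
n=30: only reaches 24(W), 23(W), all W → L
n=31: only reaches 25(W), 24(W), all W → L
n=32: reaches L-position 26 → W
The starting position 32 is W: Alice should remove 6, leaving 26, handing over an L position.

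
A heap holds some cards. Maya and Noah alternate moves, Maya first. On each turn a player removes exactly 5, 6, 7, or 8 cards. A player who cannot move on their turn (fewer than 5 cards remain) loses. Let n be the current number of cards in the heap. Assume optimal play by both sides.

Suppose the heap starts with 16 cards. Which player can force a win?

Positions with no move are L. A position that does have a move is losing for the player to move precisely when every available move leads to a winning position for the opponent. Fill in the labels:
n=0: no move → L
n=1: no move → L
n=2: no move → L
n=3: no move → L
n=4: no move → L
n=5: W (go to 0, an L position)
n=6: W (go to 1, an L position)
n=7: W (go to 2, an L position)
n=8: W (go to 3, an L position)
n=9: W (go to 4, an L position)
n=10: W (go to 4, an L position)
n=11: W (go to 4, an L position)
n=12: W (go to 4, an L position)
n=13: L (options 8(W), 7(W), 6(W), 5(W) are all W)
n=14: L (options 9(W), 8(W), 7(W), 6(W) are all W)
n=15: L (options 10(W), 9(W), 8(W), 7(W) are all W)
n=16: L (options 11(W), 10(W), 9(W), 8(W) are all W)
Every move from 16 reaches a W position, so the mover loses.

Noah wins.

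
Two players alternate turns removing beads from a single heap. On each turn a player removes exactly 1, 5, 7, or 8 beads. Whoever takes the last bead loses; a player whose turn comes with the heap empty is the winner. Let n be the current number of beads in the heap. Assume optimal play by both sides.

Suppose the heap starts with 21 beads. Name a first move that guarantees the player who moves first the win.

Remove 1, leaving 20.

Positions with no move are W. A position that does have a move is losing for the player to move precisely when every available move leads to a winning position for the opponent. Fill in the labels:
n=0: no move; the opponent has just taken the last bead and therefore loses → W
n=1: L (sole option 0(W) is W)
n=2: W (go to 1, an L position)
n=3: L (sole option 2(W) is W)
n=4: W (go to 3, an L position)
n=5: L (options 4(W), 0(W) are all W)
n=6: W (go to 5, an L position)
n=7: L (options 6(W), 2(W), 0(W) are all W)
n=8: W (go to 7, an L position)
n=9: W (go to 1, an L position)
n=10: W (go to 5, an L position)
n=11: W (go to 3, an L position)
n=12: W (go to 7, an L position)
n=13: W (go to 5, an L position)
n=14: W (go to 7, an L position)
n=15: W (go to 7, an L position)
n=16: L (options 15(W), 11(W), 9(W), 8(W) are all W)
n=17: W (go to 16, an L position)
n=18: L (options 17(W), 13(W), 11(W), 10(W) are all W)
n=19: W (go to 18, an L position)
n=20: L (options 19(W), 15(W), 13(W), 12(W) are all W)
n=21: W (go to 20, an L position)
From 21, the L positions reachable in one move are: 20, 16. Any move reaching one of these is winning.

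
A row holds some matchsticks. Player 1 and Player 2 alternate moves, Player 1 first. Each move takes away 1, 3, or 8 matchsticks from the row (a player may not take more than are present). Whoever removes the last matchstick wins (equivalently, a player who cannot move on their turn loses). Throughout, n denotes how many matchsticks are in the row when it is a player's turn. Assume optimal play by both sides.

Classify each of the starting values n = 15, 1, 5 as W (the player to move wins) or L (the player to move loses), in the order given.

Classify positions by backward induction: terminal positions (no move available) are L. From any other position, the mover wins iff some move reaches an L.
n=0: no move → L
n=1: →0(L), so W
n=2: →1(W) only, which is W, so L
n=3: →2(L), so W
n=4: →3(W), 1(W) — all W, so L
n=5: →4(L), so W
n=6: →5(W), 3(W) — all W, so L
n=7: →6(L), so W
n=8: →0(L), so W
n=9: →6(L), so W
n=10: →2(L), so W
n=11: →10(W), 8(W), 3(W) — all W, so L
n=12: →11(L), so W
n=13: →12(W), 10(W), 5(W) — all W, so L
n=14: →13(L), so W
n=15: →14(W), 12(W), 7(W) — all W, so L

15: L, 1: W, 5: W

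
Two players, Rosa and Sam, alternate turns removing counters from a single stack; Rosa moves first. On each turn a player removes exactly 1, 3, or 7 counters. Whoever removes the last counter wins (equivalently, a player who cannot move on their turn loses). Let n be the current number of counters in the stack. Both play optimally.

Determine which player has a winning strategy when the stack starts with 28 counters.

Sam wins.

Classify positions by backward induction: terminal positions (no move available) are L. From any other position, the mover wins iff some move reaches an L.
n=0: no move → L
n=1: can move to 0, which is L ⇒ W
n=2: the only move is to 1(W), a W ⇒ L
n=3: can move to 2, which is L ⇒ W
n=4: moves to 3(W), 1(W); every one is W ⇒ L
n=5: can move to 4, which is L ⇒ W
n=6: moves to 5(W), 3(W); every one is W ⇒ L
n=7: can move to 6, which is L ⇒ W
n=8: moves to 7(W), 5(W), 1(W); every one is W ⇒ L
n=9: can move to 8, which is L ⇒ W
n=10: moves to 9(W), 7(W), 3(W); every one is W ⇒ L
n=11: can move to 10, which is L ⇒ W
n=12: moves to 11(W), 9(W), 5(W); every one is W ⇒ L
n=13: can move to 12, which is L ⇒ W
n=14: moves to 13(W), 11(W), 7(W); every one is W ⇒ L
n=15: can move to 14, which is L ⇒ W
n=16: moves to 15(W), 13(W), 9(W); every one is W ⇒ L
n=17: can move to 16, which is L ⇒ W
n=18: moves to 17(W), 15(W), 11(W); every one is W ⇒ L
n=19: can move to 18, which is L ⇒ W
n=20: moves to 19(W), 17(W), 13(W); every one is W ⇒ L
n=21: can move to 20, which is L ⇒ W
n=22: moves to 21(W), 19(W), 15(W); every one is W ⇒ L
n=23: can move to 22, which is L ⇒ W
n=24: moves to 23(W), 21(W), 17(W); every one is W ⇒ L
n=25: can move to 24, which is L ⇒ W
n=26: moves to 25(W), 23(W), 19(W); every one is W ⇒ L
n=27: can move to 26, which is L ⇒ W
n=28: moves to 27(W), 25(W), 21(W); every one is W ⇒ L
Every move from 28 reaches a W position, so the mover loses.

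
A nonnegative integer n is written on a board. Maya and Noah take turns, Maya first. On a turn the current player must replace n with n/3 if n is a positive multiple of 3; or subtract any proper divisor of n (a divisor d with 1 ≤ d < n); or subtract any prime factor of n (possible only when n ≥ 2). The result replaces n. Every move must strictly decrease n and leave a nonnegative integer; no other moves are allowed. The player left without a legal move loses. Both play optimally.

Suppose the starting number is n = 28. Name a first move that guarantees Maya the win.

Move to 14.

Label each position W (a win for the player to move) or L (a loss). A position with no legal move is L; any other position is W exactly when some move reaches an L, and L when every move reaches a W.
n=0: no move → L
n=1: no move → L
n=2: W (go to 0, an L position)
n=3: W (go to 0, an L position)
n=4: L (options 2(W), 3(W) are all W)
n=5: W (go to 0, an L position)
n=6: W (go to 4, an L position)
n=7: W (go to 0, an L position)
n=8: W (go to 4, an L position)
n=9: L (options 3(W), 6(W), 8(W) are all W)
n=10: W (go to 9, an L position)
n=11: W (go to 0, an L position)
n=12: W (go to 4, an L position)
n=13: W (go to 0, an L position)
n=14: L (options 7(W), 12(W), 13(W) are all W)
n=15: W (go to 14, an L position)
n=16: W (go to 14, an L position)
n=17: W (go to 0, an L position)
n=18: W (go to 9, an L position)
n=19: W (go to 0, an L position)
n=20: L (options 10(W), 15(W), 16(W), 18(W), 19(W) are all W)
n=21: W (go to 14, an L position)
n=22: W (go to 20, an L position)
n=23: W (go to 0, an L position)
n=24: W (go to 20, an L position)
n=25: W (go to 20, an L position)
n=26: L (options 13(W), 24(W), 25(W) are all W)
n=27: W (go to 9, an L position)
n=28: W (go to 14, an L position)
From 28, the L positions reachable in one move are: 14, 26. Any move reaching one of these is winning.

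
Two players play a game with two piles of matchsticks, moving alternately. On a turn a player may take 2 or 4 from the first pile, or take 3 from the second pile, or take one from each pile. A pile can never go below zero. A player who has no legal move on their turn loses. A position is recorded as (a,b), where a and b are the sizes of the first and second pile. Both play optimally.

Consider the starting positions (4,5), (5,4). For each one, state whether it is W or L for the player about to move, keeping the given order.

Classify positions by backward induction: terminal positions (no move available) are L. From any other position, the mover wins iff some move reaches an L.
No move ever increases a pile, so every position that can arise here has a ≤ 5 and b ≤ 5; it is enough to label the cells with 0 ≤ a ≤ 5 and 0 ≤ b ≤ 5.
Every move lowers a or b (never raises either), so fill the grid row by row in increasing a, and left to right within a row: each cell's successors are then already labelled.
      b=0  b=1  b=2  b=3  b=4  b=5
a=0:    L    L    L    W    W    W
a=1:    L    W    W    W    L    L
a=2:    W    W    W    L    L    W
a=3:    W    L    L    L    W    W
a=4:    W    W    W    W    W    L
a=5:    W    W    W    W    W    W
Cells with no legal move (terminal, hence L): (0,0), (0,1), (0,2), (1,0).
The remaining L cells, each justified by listing all of its moves:
(1,4): moves to (1,1)(W), (0,3)(W); every one is W ⇒ L
(1,5): moves to (1,2)(W), (0,4)(W); every one is W ⇒ L
(2,3): moves to (0,3)(W), (2,0)(W), (1,2)(W); every one is W ⇒ L
(2,4): moves to (0,4)(W), (2,1)(W), (1,3)(W); every one is W ⇒ L
(3,1): moves to (1,1)(W), (2,0)(W); every one is W ⇒ L
(3,2): moves to (1,2)(W), (2,1)(W); every one is W ⇒ L
(3,3): moves to (1,3)(W), (3,0)(W), (2,2)(W); every one is W ⇒ L
(4,5): moves to (2,5)(W), (0,5)(W), (4,2)(W), (3,4)(W); every one is W ⇒ L
Every other cell has at least one move into one of the L cells above, so it is W.
(4,5): one of the L cells justified above, so L
(5,4): the move to (1,4) reaches an L cell, so W

(4,5): L, (5,4): W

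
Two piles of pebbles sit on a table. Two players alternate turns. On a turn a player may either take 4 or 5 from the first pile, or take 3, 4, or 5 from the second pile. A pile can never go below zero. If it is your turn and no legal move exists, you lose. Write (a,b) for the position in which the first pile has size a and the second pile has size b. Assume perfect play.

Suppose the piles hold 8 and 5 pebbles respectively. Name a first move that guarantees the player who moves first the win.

Move to (4,5).

Work bottom-up. With no move the player to move loses. Otherwise the position is W if at least one move leads to an L position for the opponent, and L if every move leads to a W.
No move ever increases a pile, so every position that can arise here has a ≤ 8 and b ≤ 5; it is enough to label the cells with 0 ≤ a ≤ 8 and 0 ≤ b ≤ 5.
Every move lowers a or b (never raises either), so fill the grid row by row in increasing a, and left to right within a row: each cell's successors are then already labelled.
      b=0  b=1  b=2  b=3  b=4  b=5
a=0:    L    L    L    W    W    W
a=1:    L    L    L    W    W    W
a=2:    L    L    L    W    W    W
a=3:    L    L    L    W    W    W
a=4:    W    W    W    L    L    L
a=5:    W    W    W    L    L    L
a=6:    W    W    W    L    L    L
a=7:    W    W    W    L    L    L
a=8:    W    W    W    W    W    W
Cells with no legal move (terminal, hence L): (0,0), (0,1), (0,2), (1,0), (1,1), (1,2), (2,0), (2,1), (2,2), (3,0), (3,1), (3,2).
The remaining L cells, each justified by listing all of its moves:
(4,3): →(0,3)(W), (4,0)(W) — all W, so L
(4,4): →(0,4)(W), (4,1)(W), (4,0)(W) — all W, so L
(4,5): →(0,5)(W), (4,2)(W), (4,1)(W), (4,0)(W) — all W, so L
(5,3): →(1,3)(W), (0,3)(W), (5,0)(W) — all W, so L
(5,4): →(1,4)(W), (0,4)(W), (5,1)(W), (5,0)(W) — all W, so L
(5,5): →(1,5)(W), (0,5)(W), (5,2)(W), (5,1)(W), (5,0)(W) — all W, so L
(6,3): →(2,3)(W), (1,3)(W), (6,0)(W) — all W, so L
(6,4): →(2,4)(W), (1,4)(W), (6,1)(W), (6,0)(W) — all W, so L
(6,5): →(2,5)(W), (1,5)(W), (6,2)(W), (6,1)(W), (6,0)(W) — all W, so L
(7,3): →(3,3)(W), (2,3)(W), (7,0)(W) — all W, so L
(7,4): →(3,4)(W), (2,4)(W), (7,1)(W), (7,0)(W) — all W, so L
(7,5): →(3,5)(W), (2,5)(W), (7,2)(W), (7,1)(W), (7,0)(W) — all W, so L
Every other cell has at least one move into one of the L cells above, so it is W.
From (8,5), the L positions reachable in one move are: (4,5).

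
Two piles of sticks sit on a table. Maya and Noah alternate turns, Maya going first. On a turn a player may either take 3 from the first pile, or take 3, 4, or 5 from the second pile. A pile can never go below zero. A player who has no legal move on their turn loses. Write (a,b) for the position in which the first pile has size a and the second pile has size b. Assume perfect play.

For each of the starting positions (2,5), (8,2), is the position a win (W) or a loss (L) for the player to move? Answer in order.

(2,5): W, (8,2): L

Label each position W (a win for the player to move) or L (a loss). A position with no legal move is L; any other position is W exactly when some move reaches an L, and L when every move reaches a W.
No move ever increases a pile, so every position that can arise here has a ≤ 8 and b ≤ 5; it is enough to label the cells with 0 ≤ a ≤ 8 and 0 ≤ b ≤ 5.
Every move lowers a or b (never raises either), so fill the grid row by row in increasing a, and left to right within a row: each cell's successors are then already labelled.
      b=0  b=1  b=2  b=3  b=4  b=5
a=0:    L    L    L    W    W    W
a=1:    L    L    L    W    W    W
a=2:    L    L    L    W    W    W
a=3:    W    W    W    L    L    L
a=4:    W    W    W    L    L    L
a=5:    W    W    W    L    L    L
a=6:    L    L    L    W    W    W
a=7:    L    L    L    W    W    W
a=8:    L    L    L    W    W    W
Cells with no legal move (terminal, hence L): (0,0), (0,1), (0,2), (1,0), (1,1), (1,2), (2,0), (2,1), (2,2).
The remaining L cells, each justified by listing all of its moves:
(3,3): moves to (0,3)(W), (3,0)(W); every one is W ⇒ L
(3,4): moves to (0,4)(W), (3,1)(W), (3,0)(W); every one is W ⇒ L
(3,5): moves to (0,5)(W), (3,2)(W), (3,1)(W), (3,0)(W); every one is W ⇒ L
(4,3): moves to (1,3)(W), (4,0)(W); every one is W ⇒ L
(4,4): moves to (1,4)(W), (4,1)(W), (4,0)(W); every one is W ⇒ L
(4,5): moves to (1,5)(W), (4,2)(W), (4,1)(W), (4,0)(W); every one is W ⇒ L
(5,3): moves to (2,3)(W), (5,0)(W); every one is W ⇒ L
(5,4): moves to (2,4)(W), (5,1)(W), (5,0)(W); every one is W ⇒ L
(5,5): moves to (2,5)(W), (5,2)(W), (5,1)(W), (5,0)(W); every one is W ⇒ L
(6,0): the only move is to (3,0)(W), a W ⇒ L
(6,1): the only move is to (3,1)(W), a W ⇒ L
(6,2): the only move is to (3,2)(W), a W ⇒ L
(7,0): the only move is to (4,0)(W), a W ⇒ L
(7,1): the only move is to (4,1)(W), a W ⇒ L
(7,2): the only move is to (4,2)(W), a W ⇒ L
(8,0): the only move is to (5,0)(W), a W ⇒ L
(8,1): the only move is to (5,1)(W), a W ⇒ L
(8,2): the only move is to (5,2)(W), a W ⇒ L
Every other cell has at least one move into one of the L cells above, so it is W.
(2,5): the move to (2,2) reaches an L cell, so W
(8,2): one of the L cells justified above, so L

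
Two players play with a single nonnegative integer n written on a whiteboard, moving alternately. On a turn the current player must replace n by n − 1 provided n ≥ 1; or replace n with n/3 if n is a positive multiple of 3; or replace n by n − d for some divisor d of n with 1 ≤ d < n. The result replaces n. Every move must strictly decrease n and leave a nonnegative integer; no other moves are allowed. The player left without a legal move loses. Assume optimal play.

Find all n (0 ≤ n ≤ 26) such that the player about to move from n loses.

Build the W/L table. Terminal = L. A non-terminal position is W if it has a move to some L; otherwise it is L.
n=0: no move → L
n=1: W (go to 0, an L position)
n=2: L (sole option 1(W) is W)
n=3: W (go to 2, an L position)
n=4: W (go to 2, an L position)
n=5: L (sole option 4(W) is W)
n=6: W (go to 2, an L position)
n=7: L (sole option 6(W) is W)
n=8: W (go to 7, an L position)
n=9: L (options 3(W), 6(W), 8(W) are all W)
n=10: W (go to 5, an L position)
n=11: L (sole option 10(W) is W)
n=12: W (go to 9, an L position)
n=13: L (sole option 12(W) is W)
n=14: W (go to 7, an L position)
n=15: W (go to 5, an L position)
n=16: L (options 8(W), 12(W), 14(W), 15(W) are all W)
n=17: W (go to 16, an L position)
n=18: W (go to 9, an L position)
n=19: L (sole option 18(W) is W)
n=20: W (go to 16, an L position)
n=21: W (go to 7, an L position)
n=22: W (go to 11, an L position)
n=23: L (sole option 22(W) is W)
n=24: W (go to 16, an L position)
n=25: L (options 20(W), 24(W) are all W)
n=26: W (go to 13, an L position)
The losing starting values of n are exactly the entries labelled L in this table (11 of them).

0, 2, 5, 7, 9, 11, 13, 16, 19, 23, 25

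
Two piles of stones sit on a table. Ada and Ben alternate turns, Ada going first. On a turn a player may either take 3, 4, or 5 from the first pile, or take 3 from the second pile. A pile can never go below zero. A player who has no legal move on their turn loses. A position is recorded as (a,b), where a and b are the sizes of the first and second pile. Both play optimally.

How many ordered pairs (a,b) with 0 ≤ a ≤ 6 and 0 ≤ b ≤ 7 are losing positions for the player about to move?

Work bottom-up. With no move the player to move loses. Otherwise the position is W if at least one move leads to an L position for the opponent, and L if every move leads to a W.
Every move lowers a or b (never raises either), so fill the grid row by row in increasing a, and left to right within a row: each cell's successors are then already labelled.
      b=0  b=1  b=2  b=3  b=4  b=5  b=6  b=7
a=0:    L    L    L    W    W    W    L    L
a=1:    L    L    L    W    W    W    L    L
a=2:    L    L    L    W    W    W    L    L
a=3:    W    W    W    L    L    L    W    W
a=4:    W    W    W    L    L    L    W    W
a=5:    W    W    W    L    L    L    W    W
a=6:    W    W    W    W    W    W    W    W
Cells with no legal move (terminal, hence L): (0,0), (0,1), (0,2), (1,0), (1,1), (1,2), (2,0), (2,1), (2,2).
The remaining L cells, each justified by listing all of its moves:
(0,6): the only move is to (0,3)(W), a W ⇒ L
(0,7): the only move is to (0,4)(W), a W ⇒ L
(1,6): the only move is to (1,3)(W), a W ⇒ L
(1,7): the only move is to (1,4)(W), a W ⇒ L
(2,6): the only move is to (2,3)(W), a W ⇒ L
(2,7): the only move is to (2,4)(W), a W ⇒ L
(3,3): moves to (0,3)(W), (3,0)(W); every one is W ⇒ L
(3,4): moves to (0,4)(W), (3,1)(W); every one is W ⇒ L
(3,5): moves to (0,5)(W), (3,2)(W); every one is W ⇒ L
(4,3): moves to (1,3)(W), (0,3)(W), (4,0)(W); every one is W ⇒ L
(4,4): moves to (1,4)(W), (0,4)(W), (4,1)(W); every one is W ⇒ L
(4,5): moves to (1,5)(W), (0,5)(W), (4,2)(W); every one is W ⇒ L
(5,3): moves to (2,3)(W), (1,3)(W), (0,3)(W), (5,0)(W); every one is W ⇒ L
(5,4): moves to (2,4)(W), (1,4)(W), (0,4)(W), (5,1)(W); every one is W ⇒ L
(5,5): moves to (2,5)(W), (1,5)(W), (0,5)(W), (5,2)(W); every one is W ⇒ L
Every other cell has at least one move into one of the L cells above, so it is W.
L cells per row: a=0: 5, a=1: 5, a=2: 5, a=3: 3, a=4: 3, a=5: 3, a=6: 0; total 24.

24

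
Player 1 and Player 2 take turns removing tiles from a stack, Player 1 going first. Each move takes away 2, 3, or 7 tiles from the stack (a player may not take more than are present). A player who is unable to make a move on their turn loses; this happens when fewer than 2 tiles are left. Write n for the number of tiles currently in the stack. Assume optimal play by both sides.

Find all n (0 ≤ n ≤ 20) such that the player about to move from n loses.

Label each position W (a win for the player to move) or L (a loss). A position with no legal move is L; any other position is W exactly when some move reaches an L, and L when every move reaches a W.
n=0: no move → L
n=1: no move → L
n=2: W (go to 0, an L position)
n=3: W (go to 1, an L position)
n=4: W (go to 1, an L position)
n=5: L (options 3(W), 2(W) are all W)
n=6: L (options 4(W), 3(W) are all W)
n=7: W (go to 5, an L position)
n=8: W (go to 6, an L position)
n=9: W (go to 6, an L position)
n=10: L (options 8(W), 7(W), 3(W) are all W)
n=11: L (options 9(W), 8(W), 4(W) are all W)
n=12: W (go to 10, an L position)
n=13: W (go to 11, an L position)
n=14: W (go to 11, an L position)
n=15: L (options 13(W), 12(W), 8(W) are all W)
n=16: L (options 14(W), 13(W), 9(W) are all W)
n=17: W (go to 15, an L position)
n=18: W (go to 16, an L position)
n=19: W (go to 16, an L position)
n=20: L (options 18(W), 17(W), 13(W) are all W)
The losing starting values of n are exactly the entries labelled L in this table (9 of them).

0, 1, 5, 6, 10, 11, 15, 16, 20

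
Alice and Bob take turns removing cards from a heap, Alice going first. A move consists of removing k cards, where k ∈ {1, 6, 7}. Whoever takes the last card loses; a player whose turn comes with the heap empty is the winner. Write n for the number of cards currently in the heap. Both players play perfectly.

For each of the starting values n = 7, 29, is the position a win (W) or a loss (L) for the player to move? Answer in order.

Use the standard recursion: the mover wins at a terminal position; elsewhere, the mover wins exactly when some move hands the opponent an L position.
n=0: no move; the opponent has just taken the last card and therefore loses → W
n=1: →0(W) only, which is W, so L
n=2: →1(L), so W
n=3: →2(W) only, which is W, so L
n=4: →3(L), so W
n=5: →4(W) only, which is W, so L
n=6: →5(L), so W
n=7: →1(L), so W
n=8: →1(L), so W
n=9: →3(L), so W
n=10: →3(L), so W
n=11: →5(L), so W
n=12: →5(L), so W
n=13: →12(W), 7(W), 6(W) — all W, so L
n=14: →13(L), so W
n=15: →14(W), 9(W), 8(W) — all W, so L
n=16: →15(L), so W
n=17: →16(W), 11(W), 10(W) — all W, so L
n=18: →17(L), so W
n=19: →13(L), so W
n=20: →13(L), so W
n=21: →15(L), so W
n=22: →15(L), so W
n=23: →17(L), so W
n=24: →17(L), so W
n=25: →24(W), 19(W), 18(W) — all W, so L
n=26: →25(L), so W
n=27: →26(W), 21(W), 20(W) — all W, so L
n=28: →27(L), so W
n=29: →28(W), 23(W), 22(W) — all W, so L

7: W, 29: L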